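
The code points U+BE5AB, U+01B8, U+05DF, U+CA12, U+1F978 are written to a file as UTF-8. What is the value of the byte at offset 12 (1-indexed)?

0xF0

1-indexed offset 12 is 0-indexed offset 11.
U+BE5AB → 4-byte form F2 BE 96 AB at offsets 0–3.
U+01B8 → 2-byte form C6 B8 at offsets 4–5.
U+05DF → 2-byte form D7 9F at offsets 6–7.
U+CA12 → 3-byte form EC A8 92 at offsets 8–10.
U+1F978 → 4-byte form F0 9F A5 B8 at offsets 11–14.
Offset 11 falls in char 5's range; it's byte 1 of F0 9F A5 B8 = 0xF0.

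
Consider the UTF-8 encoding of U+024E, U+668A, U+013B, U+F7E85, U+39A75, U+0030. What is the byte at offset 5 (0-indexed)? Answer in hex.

U+024E → 2-byte form C9 8E at offsets 0–1.
U+668A → 3-byte form E6 9A 8A at offsets 2–4.
U+013B → 2-byte form C4 BB at offsets 5–6.
Offset 5 falls in char 3's range; it's byte 1 of C4 BB = 0xC4.

0xC4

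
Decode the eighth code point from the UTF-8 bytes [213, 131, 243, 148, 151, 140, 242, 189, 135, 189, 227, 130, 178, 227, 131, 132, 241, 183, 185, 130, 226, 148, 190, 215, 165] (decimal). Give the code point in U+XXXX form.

U+05E5

Offset 0: leading byte 0xD5 = 11010101 → 2-byte char #1 = D5 83.
Offset 2: leading byte 0xF3 = 11110011 → 4-byte char #2 = F3 94 97 8C.
Offset 6: leading byte 0xF2 = 11110010 → 4-byte char #3 = F2 BD 87 BD.
Offset 10: leading byte 0xE3 = 11100011 → 3-byte char #4 = E3 82 B2.
Offset 13: leading byte 0xE3 = 11100011 → 3-byte char #5 = E3 83 84.
Offset 16: leading byte 0xF1 = 11110001 → 4-byte char #6 = F1 B7 B9 82.
Offset 20: leading byte 0xE2 = 11100010 → 3-byte char #7 = E2 94 BE.
Offset 23: leading byte 0xD7 = 11010111 → 2-byte char #8 = D7 A5.
Leading byte 0xD7 = 11010111 matches 110xxxxx → 2-byte sequence.
Byte 1: 0xD7 = 11010111, payload 10111 (5 bits).
Byte 2: 0xA5 = 10100101 (10xxxxxx ✓), payload 100101.
Concatenate: 10111100101 = 0x5E5 (11 bits → U+05E5).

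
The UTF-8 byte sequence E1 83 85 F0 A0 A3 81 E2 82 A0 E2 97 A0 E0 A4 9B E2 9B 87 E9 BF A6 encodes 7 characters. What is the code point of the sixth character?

Offset 0: leading byte 0xE1 = 11100001 → 3-byte char #1 = E1 83 85.
Offset 3: leading byte 0xF0 = 11110000 → 4-byte char #2 = F0 A0 A3 81.
Offset 7: leading byte 0xE2 = 11100010 → 3-byte char #3 = E2 82 A0.
Offset 10: leading byte 0xE2 = 11100010 → 3-byte char #4 = E2 97 A0.
Offset 13: leading byte 0xE0 = 11100000 → 3-byte char #5 = E0 A4 9B.
Offset 16: leading byte 0xE2 = 11100010 → 3-byte char #6 = E2 9B 87.
Leading byte 0xE2 = 11100010 matches 1110xxxx → 3-byte sequence.
Byte 1: 0xE2 = 11100010, payload 0010 (4 bits).
Byte 2: 0x9B = 10011011 (10xxxxxx ✓), payload 011011.
Byte 3: 0x87 = 10000111 (10xxxxxx ✓), payload 000111.
Concatenate: 0010011011000111 = 0x26C7 (16 bits → U+26C7).

U+26C7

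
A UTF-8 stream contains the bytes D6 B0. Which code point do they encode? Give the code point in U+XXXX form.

Leading byte 0xD6 = 11010110 matches 110xxxxx → 2-byte sequence.
Byte 1: 0xD6 = 11010110, payload 10110 (5 bits).
Byte 2: 0xB0 = 10110000 (10xxxxxx ✓), payload 110000.
Concatenate: 10110110000 = 0x5B0 (11 bits → U+05B0).

U+05B0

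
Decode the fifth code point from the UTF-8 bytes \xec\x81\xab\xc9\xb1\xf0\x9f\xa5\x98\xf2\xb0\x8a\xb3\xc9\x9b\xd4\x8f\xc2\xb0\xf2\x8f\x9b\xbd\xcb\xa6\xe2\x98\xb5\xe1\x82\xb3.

Offset 0: leading byte 0xEC = 11101100 → 3-byte char #1 = EC 81 AB.
Offset 3: leading byte 0xC9 = 11001001 → 2-byte char #2 = C9 B1.
Offset 5: leading byte 0xF0 = 11110000 → 4-byte char #3 = F0 9F A5 98.
Offset 9: leading byte 0xF2 = 11110010 → 4-byte char #4 = F2 B0 8A B3.
Offset 13: leading byte 0xC9 = 11001001 → 2-byte char #5 = C9 9B.
Leading byte 0xC9 = 11001001 matches 110xxxxx → 2-byte sequence.
Byte 1: 0xC9 = 11001001, payload 01001 (5 bits).
Byte 2: 0x9B = 10011011 (10xxxxxx ✓), payload 011011.
Concatenate: 01001011011 = 0x25B (11 bits → U+025B).

U+025B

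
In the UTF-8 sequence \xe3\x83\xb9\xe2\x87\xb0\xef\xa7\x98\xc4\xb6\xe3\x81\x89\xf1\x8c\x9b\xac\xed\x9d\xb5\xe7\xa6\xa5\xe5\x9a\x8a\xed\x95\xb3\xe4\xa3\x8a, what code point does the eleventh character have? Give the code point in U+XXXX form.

Offset 0: leading byte 0xE3 = 11100011 → 3-byte char #1 = E3 83 B9.
Offset 3: leading byte 0xE2 = 11100010 → 3-byte char #2 = E2 87 B0.
Offset 6: leading byte 0xEF = 11101111 → 3-byte char #3 = EF A7 98.
Offset 9: leading byte 0xC4 = 11000100 → 2-byte char #4 = C4 B6.
Offset 11: leading byte 0xE3 = 11100011 → 3-byte char #5 = E3 81 89.
Offset 14: leading byte 0xF1 = 11110001 → 4-byte char #6 = F1 8C 9B AC.
Offset 18: leading byte 0xED = 11101101 → 3-byte char #7 = ED 9D B5.
Offset 21: leading byte 0xE7 = 11100111 → 3-byte char #8 = E7 A6 A5.
Offset 24: leading byte 0xE5 = 11100101 → 3-byte char #9 = E5 9A 8A.
Offset 27: leading byte 0xED = 11101101 → 3-byte char #10 = ED 95 B3.
Offset 30: leading byte 0xE4 = 11100100 → 3-byte char #11 = E4 A3 8A.
Leading byte 0xE4 = 11100100 matches 1110xxxx → 3-byte sequence.
Byte 1: 0xE4 = 11100100, payload 0100 (4 bits).
Byte 2: 0xA3 = 10100011 (10xxxxxx ✓), payload 100011.
Byte 3: 0x8A = 10001010 (10xxxxxx ✓), payload 001010.
Concatenate: 0100100011001010 = 0x48CA (16 bits → U+48CA).

U+48CA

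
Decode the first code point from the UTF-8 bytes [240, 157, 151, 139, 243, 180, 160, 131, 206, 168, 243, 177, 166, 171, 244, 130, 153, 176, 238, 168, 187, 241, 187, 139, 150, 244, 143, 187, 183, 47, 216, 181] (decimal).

U+1D5CB

Offset 0: leading byte 0xF0 = 11110000 → 4-byte char #1 = F0 9D 97 8B.
Leading byte 0xF0 = 11110000 matches 11110xxx → 4-byte sequence.
Byte 1: 0xF0 = 11110000, payload 000 (3 bits).
Byte 2: 0x9D = 10011101 (10xxxxxx ✓), payload 011101.
Byte 3: 0x97 = 10010111 (10xxxxxx ✓), payload 010111.
Byte 4: 0x8B = 10001011 (10xxxxxx ✓), payload 001011.
Concatenate: 000011101010111001011 = 0x1D5CB (21 bits → U+1D5CB).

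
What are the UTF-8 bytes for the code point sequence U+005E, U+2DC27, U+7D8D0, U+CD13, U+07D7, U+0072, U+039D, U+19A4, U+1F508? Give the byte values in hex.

U+005E: 1-byte form → 5E.
U+2DC27: 4-byte form → F0 AD B0 A7.
U+7D8D0: 4-byte form → F1 BD A3 90.
U+CD13: 3-byte form → EC B4 93.
U+07D7: 2-byte form → DF 97.
U+0072: 1-byte form → 72.
U+039D: 2-byte form → CE 9D.
U+19A4: 3-byte form → E1 A6 A4.
U+1F508: 4-byte form → F0 9F 94 88.
Concatenated (24 bytes): 5E F0 AD B0 A7 F1 BD A3 90 EC B4 93 DF 97 72 CE 9D E1 A6 A4 F0 9F 94 88.

5E F0 AD B0 A7 F1 BD A3 90 EC B4 93 DF 97 72 CE 9D E1 A6 A4 F0 9F 94 88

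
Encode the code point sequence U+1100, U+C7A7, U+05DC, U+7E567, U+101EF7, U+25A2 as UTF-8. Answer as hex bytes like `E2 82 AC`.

U+1100: 3-byte form → E1 84 80.
U+C7A7: 3-byte form → EC 9E A7.
U+05DC: 2-byte form → D7 9C.
U+7E567: 4-byte form → F1 BE 95 A7.
U+101EF7: 4-byte form → F4 81 BB B7.
U+25A2: 3-byte form → E2 96 A2.
Concatenated (19 bytes): E1 84 80 EC 9E A7 D7 9C F1 BE 95 A7 F4 81 BB B7 E2 96 A2.

E1 84 80 EC 9E A7 D7 9C F1 BE 95 A7 F4 81 BB B7 E2 96 A2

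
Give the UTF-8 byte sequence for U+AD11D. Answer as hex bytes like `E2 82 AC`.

U+AD11D = 0xAD11D = 708893 decimal. In range U+10000–U+10FFFF → 4-byte form: 11110xxx 10xxxxxx 10xxxxxx 10xxxxxx.
Binary (21 bits): 010101101000100011101.
Split 3+6+6+6: 010 | 101101 | 000100 | 011101.
Byte 1: 11110010 = 0xF2.
Byte 2: 10101101 = 0xAD.
Byte 3: 10000100 = 0x84.
Byte 4: 10011101 = 0x9D.

F2 AD 84 9D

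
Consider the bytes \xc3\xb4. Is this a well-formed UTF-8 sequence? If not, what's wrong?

valid

Leading byte 0xC3 = 11000011 → 2-byte form.
Continuation bytes 0xB4=10110100 all match 10xxxxxx.
Decoded value 0xF4 is ≥ 0x80 (shortest form) and not a surrogate.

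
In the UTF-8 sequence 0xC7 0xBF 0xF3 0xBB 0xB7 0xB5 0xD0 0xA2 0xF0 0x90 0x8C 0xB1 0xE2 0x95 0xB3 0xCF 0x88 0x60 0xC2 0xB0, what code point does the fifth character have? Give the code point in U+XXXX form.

U+2573

Offset 0: leading byte 0xC7 = 11000111 → 2-byte char #1 = C7 BF.
Offset 2: leading byte 0xF3 = 11110011 → 4-byte char #2 = F3 BB B7 B5.
Offset 6: leading byte 0xD0 = 11010000 → 2-byte char #3 = D0 A2.
Offset 8: leading byte 0xF0 = 11110000 → 4-byte char #4 = F0 90 8C B1.
Offset 12: leading byte 0xE2 = 11100010 → 3-byte char #5 = E2 95 B3.
Leading byte 0xE2 = 11100010 matches 1110xxxx → 3-byte sequence.
Byte 1: 0xE2 = 11100010, payload 0010 (4 bits).
Byte 2: 0x95 = 10010101 (10xxxxxx ✓), payload 010101.
Byte 3: 0xB3 = 10110011 (10xxxxxx ✓), payload 110011.
Concatenate: 0010010101110011 = 0x2573 (16 bits → U+2573).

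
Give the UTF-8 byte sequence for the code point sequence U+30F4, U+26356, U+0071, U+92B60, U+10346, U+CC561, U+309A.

E3 83 B4 F0 A6 8D 96 71 F2 92 AD A0 F0 90 8D 86 F3 8C 95 A1 E3 82 9A

U+30F4: 3-byte form → E3 83 B4.
U+26356: 4-byte form → F0 A6 8D 96.
U+0071: 1-byte form → 71.
U+92B60: 4-byte form → F2 92 AD A0.
U+10346: 4-byte form → F0 90 8D 86.
U+CC561: 4-byte form → F3 8C 95 A1.
U+309A: 3-byte form → E3 82 9A.
Concatenated (23 bytes): E3 83 B4 F0 A6 8D 96 71 F2 92 AD A0 F0 90 8D 86 F3 8C 95 A1 E3 82 9A.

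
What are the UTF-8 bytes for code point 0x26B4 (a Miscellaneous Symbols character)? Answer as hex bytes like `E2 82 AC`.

U+26B4 = 0x26B4 = 9908 decimal. In range U+0800–U+FFFF → 3-byte form: 1110xxxx 10xxxxxx 10xxxxxx.
Binary (16 bits): 0010011010110100.
Split 4+6+6: 0010 | 011010 | 110100.
Byte 1: 11100010 = 0xE2.
Byte 2: 10011010 = 0x9A.
Byte 3: 10110100 = 0xB4.

E2 9A B4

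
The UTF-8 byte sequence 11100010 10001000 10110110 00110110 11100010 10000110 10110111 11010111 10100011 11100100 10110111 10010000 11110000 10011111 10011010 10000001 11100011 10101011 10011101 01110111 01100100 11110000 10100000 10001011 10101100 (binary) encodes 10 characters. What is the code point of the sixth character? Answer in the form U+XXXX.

U+1F681

Offset 0: leading byte 0xE2 = 11100010 → 3-byte char #1 = E2 88 B6.
Offset 3: leading byte 0x36 = 00110110 → 1-byte char #2 = 36.
Offset 4: leading byte 0xE2 = 11100010 → 3-byte char #3 = E2 86 B7.
Offset 7: leading byte 0xD7 = 11010111 → 2-byte char #4 = D7 A3.
Offset 9: leading byte 0xE4 = 11100100 → 3-byte char #5 = E4 B7 90.
Offset 12: leading byte 0xF0 = 11110000 → 4-byte char #6 = F0 9F 9A 81.
Leading byte 0xF0 = 11110000 matches 11110xxx → 4-byte sequence.
Byte 1: 0xF0 = 11110000, payload 000 (3 bits).
Byte 2: 0x9F = 10011111 (10xxxxxx ✓), payload 011111.
Byte 3: 0x9A = 10011010 (10xxxxxx ✓), payload 011010.
Byte 4: 0x81 = 10000001 (10xxxxxx ✓), payload 000001.
Concatenate: 000011111011010000001 = 0x1F681 (21 bits → U+1F681).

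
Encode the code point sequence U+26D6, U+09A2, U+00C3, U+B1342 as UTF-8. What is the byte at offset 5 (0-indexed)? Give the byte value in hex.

U+26D6 → 3-byte form E2 9B 96 at offsets 0–2.
U+09A2 → 3-byte form E0 A6 A2 at offsets 3–5.
Offset 5 falls in char 2's range; it's byte 3 of E0 A6 A2 = 0xA2.

0xA2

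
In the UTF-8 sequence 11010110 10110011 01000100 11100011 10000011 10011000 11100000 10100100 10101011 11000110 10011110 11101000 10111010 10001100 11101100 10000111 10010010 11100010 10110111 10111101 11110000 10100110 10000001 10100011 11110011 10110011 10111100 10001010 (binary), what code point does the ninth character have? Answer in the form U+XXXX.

U+26063

Offset 0: leading byte 0xD6 = 11010110 → 2-byte char #1 = D6 B3.
Offset 2: leading byte 0x44 = 01000100 → 1-byte char #2 = 44.
Offset 3: leading byte 0xE3 = 11100011 → 3-byte char #3 = E3 83 98.
Offset 6: leading byte 0xE0 = 11100000 → 3-byte char #4 = E0 A4 AB.
Offset 9: leading byte 0xC6 = 11000110 → 2-byte char #5 = C6 9E.
Offset 11: leading byte 0xE8 = 11101000 → 3-byte char #6 = E8 BA 8C.
Offset 14: leading byte 0xEC = 11101100 → 3-byte char #7 = EC 87 92.
Offset 17: leading byte 0xE2 = 11100010 → 3-byte char #8 = E2 B7 BD.
Offset 20: leading byte 0xF0 = 11110000 → 4-byte char #9 = F0 A6 81 A3.
Leading byte 0xF0 = 11110000 matches 11110xxx → 4-byte sequence.
Byte 1: 0xF0 = 11110000, payload 000 (3 bits).
Byte 2: 0xA6 = 10100110 (10xxxxxx ✓), payload 100110.
Byte 3: 0x81 = 10000001 (10xxxxxx ✓), payload 000001.
Byte 4: 0xA3 = 10100011 (10xxxxxx ✓), payload 100011.
Concatenate: 000100110000001100011 = 0x26063 (21 bits → U+26063).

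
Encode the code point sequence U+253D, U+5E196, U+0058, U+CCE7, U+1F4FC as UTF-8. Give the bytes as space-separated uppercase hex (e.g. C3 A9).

E2 94 BD F1 9E 86 96 58 EC B3 A7 F0 9F 93 BC

U+253D: 3-byte form → E2 94 BD.
U+5E196: 4-byte form → F1 9E 86 96.
U+0058: 1-byte form → 58.
U+CCE7: 3-byte form → EC B3 A7.
U+1F4FC: 4-byte form → F0 9F 93 BC.
Concatenated (15 bytes): E2 94 BD F1 9E 86 96 58 EC B3 A7 F0 9F 93 BC.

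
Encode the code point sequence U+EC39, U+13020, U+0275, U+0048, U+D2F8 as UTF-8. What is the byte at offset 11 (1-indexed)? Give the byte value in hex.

0xED

1-indexed offset 11 is 0-indexed offset 10.
U+EC39 → 3-byte form EE B0 B9 at offsets 0–2.
U+13020 → 4-byte form F0 93 80 A0 at offsets 3–6.
U+0275 → 2-byte form C9 B5 at offsets 7–8.
U+0048 → 1-byte form 48 at offsets 9–9.
U+D2F8 → 3-byte form ED 8B B8 at offsets 10–12.
Offset 10 falls in char 5's range; it's byte 1 of ED 8B B8 = 0xED.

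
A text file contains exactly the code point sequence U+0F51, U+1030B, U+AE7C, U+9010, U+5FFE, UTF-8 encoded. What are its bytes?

E0 BD 91 F0 90 8C 8B EA B9 BC E9 80 90 E5 BF BE

U+0F51: 3-byte form → E0 BD 91.
U+1030B: 4-byte form → F0 90 8C 8B.
U+AE7C: 3-byte form → EA B9 BC.
U+9010: 3-byte form → E9 80 90.
U+5FFE: 3-byte form → E5 BF BE.
Concatenated (16 bytes): E0 BD 91 F0 90 8C 8B EA B9 BC E9 80 90 E5 BF BE.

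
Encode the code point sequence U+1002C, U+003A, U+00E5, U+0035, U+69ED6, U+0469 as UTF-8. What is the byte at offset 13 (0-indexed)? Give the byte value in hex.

U+1002C → 4-byte form F0 90 80 AC at offsets 0–3.
U+003A → 1-byte form 3A at offsets 4–4.
U+00E5 → 2-byte form C3 A5 at offsets 5–6.
U+0035 → 1-byte form 35 at offsets 7–7.
U+69ED6 → 4-byte form F1 A9 BB 96 at offsets 8–11.
U+0469 → 2-byte form D1 A9 at offsets 12–13.
Offset 13 falls in char 6's range; it's byte 2 of D1 A9 = 0xA9.

0xA9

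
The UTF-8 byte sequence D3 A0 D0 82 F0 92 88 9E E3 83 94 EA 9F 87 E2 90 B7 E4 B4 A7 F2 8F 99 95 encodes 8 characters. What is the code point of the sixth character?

Offset 0: leading byte 0xD3 = 11010011 → 2-byte char #1 = D3 A0.
Offset 2: leading byte 0xD0 = 11010000 → 2-byte char #2 = D0 82.
Offset 4: leading byte 0xF0 = 11110000 → 4-byte char #3 = F0 92 88 9E.
Offset 8: leading byte 0xE3 = 11100011 → 3-byte char #4 = E3 83 94.
Offset 11: leading byte 0xEA = 11101010 → 3-byte char #5 = EA 9F 87.
Offset 14: leading byte 0xE2 = 11100010 → 3-byte char #6 = E2 90 B7.
Leading byte 0xE2 = 11100010 matches 1110xxxx → 3-byte sequence.
Byte 1: 0xE2 = 11100010, payload 0010 (4 bits).
Byte 2: 0x90 = 10010000 (10xxxxxx ✓), payload 010000.
Byte 3: 0xB7 = 10110111 (10xxxxxx ✓), payload 110111.
Concatenate: 0010010000110111 = 0x2437 (16 bits → U+2437).

U+2437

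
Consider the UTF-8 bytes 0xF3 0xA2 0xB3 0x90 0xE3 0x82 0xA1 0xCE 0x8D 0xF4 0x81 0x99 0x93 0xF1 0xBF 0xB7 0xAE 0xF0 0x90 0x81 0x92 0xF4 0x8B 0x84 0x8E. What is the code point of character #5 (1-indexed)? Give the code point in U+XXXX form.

Offset 0: leading byte 0xF3 = 11110011 → 4-byte char #1 = F3 A2 B3 90.
Offset 4: leading byte 0xE3 = 11100011 → 3-byte char #2 = E3 82 A1.
Offset 7: leading byte 0xCE = 11001110 → 2-byte char #3 = CE 8D.
Offset 9: leading byte 0xF4 = 11110100 → 4-byte char #4 = F4 81 99 93.
Offset 13: leading byte 0xF1 = 11110001 → 4-byte char #5 = F1 BF B7 AE.
Leading byte 0xF1 = 11110001 matches 11110xxx → 4-byte sequence.
Byte 1: 0xF1 = 11110001, payload 001 (3 bits).
Byte 2: 0xBF = 10111111 (10xxxxxx ✓), payload 111111.
Byte 3: 0xB7 = 10110111 (10xxxxxx ✓), payload 110111.
Byte 4: 0xAE = 10101110 (10xxxxxx ✓), payload 101110.
Concatenate: 001111111110111101110 = 0x7FDEE (21 bits → U+7FDEE).

U+7FDEE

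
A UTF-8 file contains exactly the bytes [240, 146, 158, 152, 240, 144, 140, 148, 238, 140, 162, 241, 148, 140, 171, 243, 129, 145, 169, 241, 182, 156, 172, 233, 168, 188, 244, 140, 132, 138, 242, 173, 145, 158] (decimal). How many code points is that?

9

Byte at offset 0: 0xF0 = 11110000 → 4-byte char (#1). Advance 4.
Byte at offset 4: 0xF0 = 11110000 → 4-byte char (#2). Advance 4.
Byte at offset 8: 0xEE = 11101110 → 3-byte char (#3). Advance 3.
Byte at offset 11: 0xF1 = 11110001 → 4-byte char (#4). Advance 4.
Byte at offset 15: 0xF3 = 11110011 → 4-byte char (#5). Advance 4.
Byte at offset 19: 0xF1 = 11110001 → 4-byte char (#6). Advance 4.
Byte at offset 23: 0xE9 = 11101001 → 3-byte char (#7). Advance 3.
Byte at offset 26: 0xF4 = 11110100 → 4-byte char (#8). Advance 4.
Byte at offset 30: 0xF2 = 11110010 → 4-byte char (#9). Advance 4.
Reached end at offset 34 after 9 code points.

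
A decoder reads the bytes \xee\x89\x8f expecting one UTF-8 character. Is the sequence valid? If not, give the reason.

Leading byte 0xEE = 11101110 → 3-byte form.
Continuation bytes 0x89=10001001, 0x8F=10001111 all match 10xxxxxx.
Decoded value 0xE24F is ≥ 0x800 (shortest form) and not a surrogate.

valid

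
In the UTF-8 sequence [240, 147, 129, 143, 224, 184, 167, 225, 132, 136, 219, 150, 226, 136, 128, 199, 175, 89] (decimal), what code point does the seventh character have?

U+0059

Offset 0: leading byte 0xF0 = 11110000 → 4-byte char #1 = F0 93 81 8F.
Offset 4: leading byte 0xE0 = 11100000 → 3-byte char #2 = E0 B8 A7.
Offset 7: leading byte 0xE1 = 11100001 → 3-byte char #3 = E1 84 88.
Offset 10: leading byte 0xDB = 11011011 → 2-byte char #4 = DB 96.
Offset 12: leading byte 0xE2 = 11100010 → 3-byte char #5 = E2 88 80.
Offset 15: leading byte 0xC7 = 11000111 → 2-byte char #6 = C7 AF.
Offset 17: leading byte 0x59 = 01011001 → 1-byte char #7 = 59.
Leading byte 0x59 = 01011001 matches 0xxxxxxx → 1-byte sequence.
Byte 1: 0x59 = 01011001, payload 1011001 (7 bits).
Concatenate: 1011001 = 0x59 (7 bits → U+0059).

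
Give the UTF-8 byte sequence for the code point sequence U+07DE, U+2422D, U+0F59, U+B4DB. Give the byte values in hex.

U+07DE: 2-byte form → DF 9E.
U+2422D: 4-byte form → F0 A4 88 AD.
U+0F59: 3-byte form → E0 BD 99.
U+B4DB: 3-byte form → EB 93 9B.
Concatenated (12 bytes): DF 9E F0 A4 88 AD E0 BD 99 EB 93 9B.

DF 9E F0 A4 88 AD E0 BD 99 EB 93 9B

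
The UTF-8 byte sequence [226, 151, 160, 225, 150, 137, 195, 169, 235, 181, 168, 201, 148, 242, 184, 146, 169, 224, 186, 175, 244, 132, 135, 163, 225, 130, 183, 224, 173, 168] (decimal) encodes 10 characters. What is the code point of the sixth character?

Offset 0: leading byte 0xE2 = 11100010 → 3-byte char #1 = E2 97 A0.
Offset 3: leading byte 0xE1 = 11100001 → 3-byte char #2 = E1 96 89.
Offset 6: leading byte 0xC3 = 11000011 → 2-byte char #3 = C3 A9.
Offset 8: leading byte 0xEB = 11101011 → 3-byte char #4 = EB B5 A8.
Offset 11: leading byte 0xC9 = 11001001 → 2-byte char #5 = C9 94.
Offset 13: leading byte 0xF2 = 11110010 → 4-byte char #6 = F2 B8 92 A9.
Leading byte 0xF2 = 11110010 matches 11110xxx → 4-byte sequence.
Byte 1: 0xF2 = 11110010, payload 010 (3 bits).
Byte 2: 0xB8 = 10111000 (10xxxxxx ✓), payload 111000.
Byte 3: 0x92 = 10010010 (10xxxxxx ✓), payload 010010.
Byte 4: 0xA9 = 10101001 (10xxxxxx ✓), payload 101001.
Concatenate: 010111000010010101001 = 0xB84A9 (21 bits → U+B84A9).

U+B84A9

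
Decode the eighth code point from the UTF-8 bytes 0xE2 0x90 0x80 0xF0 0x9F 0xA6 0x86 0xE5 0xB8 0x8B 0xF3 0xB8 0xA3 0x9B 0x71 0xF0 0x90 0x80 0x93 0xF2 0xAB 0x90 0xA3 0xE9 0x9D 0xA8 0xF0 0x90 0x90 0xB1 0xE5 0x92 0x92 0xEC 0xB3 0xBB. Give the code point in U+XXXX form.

U+9768

Offset 0: leading byte 0xE2 = 11100010 → 3-byte char #1 = E2 90 80.
Offset 3: leading byte 0xF0 = 11110000 → 4-byte char #2 = F0 9F A6 86.
Offset 7: leading byte 0xE5 = 11100101 → 3-byte char #3 = E5 B8 8B.
Offset 10: leading byte 0xF3 = 11110011 → 4-byte char #4 = F3 B8 A3 9B.
Offset 14: leading byte 0x71 = 01110001 → 1-byte char #5 = 71.
Offset 15: leading byte 0xF0 = 11110000 → 4-byte char #6 = F0 90 80 93.
Offset 19: leading byte 0xF2 = 11110010 → 4-byte char #7 = F2 AB 90 A3.
Offset 23: leading byte 0xE9 = 11101001 → 3-byte char #8 = E9 9D A8.
Leading byte 0xE9 = 11101001 matches 1110xxxx → 3-byte sequence.
Byte 1: 0xE9 = 11101001, payload 1001 (4 bits).
Byte 2: 0x9D = 10011101 (10xxxxxx ✓), payload 011101.
Byte 3: 0xA8 = 10101000 (10xxxxxx ✓), payload 101000.
Concatenate: 1001011101101000 = 0x9768 (16 bits → U+9768).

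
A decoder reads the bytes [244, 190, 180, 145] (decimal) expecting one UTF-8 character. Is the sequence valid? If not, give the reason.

Leading byte 0xF4 = 11110100 → 4-byte form.
Payload = 0x13ED11, which exceeds U+10FFFF, the maximum Unicode code point. (Leading bytes F5–FF, or F4 followed by ≥ 0x90, are invalid.)

invalid (encodes a value above U+10FFFF)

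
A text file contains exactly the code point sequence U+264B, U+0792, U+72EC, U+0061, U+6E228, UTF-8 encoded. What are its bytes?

E2 99 8B DE 92 E7 8B AC 61 F1 AE 88 A8

U+264B: 3-byte form → E2 99 8B.
U+0792: 2-byte form → DE 92.
U+72EC: 3-byte form → E7 8B AC.
U+0061: 1-byte form → 61.
U+6E228: 4-byte form → F1 AE 88 A8.
Concatenated (13 bytes): E2 99 8B DE 92 E7 8B AC 61 F1 AE 88 A8.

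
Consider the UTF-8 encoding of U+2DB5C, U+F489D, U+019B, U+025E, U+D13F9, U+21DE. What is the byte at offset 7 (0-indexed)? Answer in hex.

U+2DB5C → 4-byte form F0 AD AD 9C at offsets 0–3.
U+F489D → 4-byte form F3 B4 A2 9D at offsets 4–7.
Offset 7 falls in char 2's range; it's byte 4 of F3 B4 A2 9D = 0x9D.

0x9D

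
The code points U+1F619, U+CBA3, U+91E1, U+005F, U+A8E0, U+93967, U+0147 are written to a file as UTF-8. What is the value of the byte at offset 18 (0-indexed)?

U+1F619 → 4-byte form F0 9F 98 99 at offsets 0–3.
U+CBA3 → 3-byte form EC AE A3 at offsets 4–6.
U+91E1 → 3-byte form E9 87 A1 at offsets 7–9.
U+005F → 1-byte form 5F at offsets 10–10.
U+A8E0 → 3-byte form EA A3 A0 at offsets 11–13.
U+93967 → 4-byte form F2 93 A5 A7 at offsets 14–17.
U+0147 → 2-byte form C5 87 at offsets 18–19.
Offset 18 falls in char 7's range; it's byte 1 of C5 87 = 0xC5.

0xC5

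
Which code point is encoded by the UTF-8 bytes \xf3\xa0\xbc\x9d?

Leading byte 0xF3 = 11110011 matches 11110xxx → 4-byte sequence.
Byte 1: 0xF3 = 11110011, payload 011 (3 bits).
Byte 2: 0xA0 = 10100000 (10xxxxxx ✓), payload 100000.
Byte 3: 0xBC = 10111100 (10xxxxxx ✓), payload 111100.
Byte 4: 0x9D = 10011101 (10xxxxxx ✓), payload 011101.
Concatenate: 011100000111100011101 = 0xE0F1D (21 bits → U+E0F1D).

U+E0F1D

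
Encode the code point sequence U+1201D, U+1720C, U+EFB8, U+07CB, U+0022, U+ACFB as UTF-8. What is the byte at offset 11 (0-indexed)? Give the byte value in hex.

0xDF

U+1201D → 4-byte form F0 92 80 9D at offsets 0–3.
U+1720C → 4-byte form F0 97 88 8C at offsets 4–7.
U+EFB8 → 3-byte form EE BE B8 at offsets 8–10.
U+07CB → 2-byte form DF 8B at offsets 11–12.
Offset 11 falls in char 4's range; it's byte 1 of DF 8B = 0xDF.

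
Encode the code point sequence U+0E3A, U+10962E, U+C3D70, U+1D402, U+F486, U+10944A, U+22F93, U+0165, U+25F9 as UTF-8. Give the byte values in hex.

U+0E3A: 3-byte form → E0 B8 BA.
U+10962E: 4-byte form → F4 89 98 AE.
U+C3D70: 4-byte form → F3 83 B5 B0.
U+1D402: 4-byte form → F0 9D 90 82.
U+F486: 3-byte form → EF 92 86.
U+10944A: 4-byte form → F4 89 91 8A.
U+22F93: 4-byte form → F0 A2 BE 93.
U+0165: 2-byte form → C5 A5.
U+25F9: 3-byte form → E2 97 B9.
Concatenated (31 bytes): E0 B8 BA F4 89 98 AE F3 83 B5 B0 F0 9D 90 82 EF 92 86 F4 89 91 8A F0 A2 BE 93 C5 A5 E2 97 B9.

E0 B8 BA F4 89 98 AE F3 83 B5 B0 F0 9D 90 82 EF 92 86 F4 89 91 8A F0 A2 BE 93 C5 A5 E2 97 B9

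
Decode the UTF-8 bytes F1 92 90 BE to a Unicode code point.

U+5243E

Leading byte 0xF1 = 11110001 matches 11110xxx → 4-byte sequence.
Byte 1: 0xF1 = 11110001, payload 001 (3 bits).
Byte 2: 0x92 = 10010010 (10xxxxxx ✓), payload 010010.
Byte 3: 0x90 = 10010000 (10xxxxxx ✓), payload 010000.
Byte 4: 0xBE = 10111110 (10xxxxxx ✓), payload 111110.
Concatenate: 001010010010000111110 = 0x5243E (21 bits → U+5243E).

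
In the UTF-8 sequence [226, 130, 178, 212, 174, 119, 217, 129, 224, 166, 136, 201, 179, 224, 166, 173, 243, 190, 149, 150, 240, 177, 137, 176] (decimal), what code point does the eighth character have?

Offset 0: leading byte 0xE2 = 11100010 → 3-byte char #1 = E2 82 B2.
Offset 3: leading byte 0xD4 = 11010100 → 2-byte char #2 = D4 AE.
Offset 5: leading byte 0x77 = 01110111 → 1-byte char #3 = 77.
Offset 6: leading byte 0xD9 = 11011001 → 2-byte char #4 = D9 81.
Offset 8: leading byte 0xE0 = 11100000 → 3-byte char #5 = E0 A6 88.
Offset 11: leading byte 0xC9 = 11001001 → 2-byte char #6 = C9 B3.
Offset 13: leading byte 0xE0 = 11100000 → 3-byte char #7 = E0 A6 AD.
Offset 16: leading byte 0xF3 = 11110011 → 4-byte char #8 = F3 BE 95 96.
Leading byte 0xF3 = 11110011 matches 11110xxx → 4-byte sequence.
Byte 1: 0xF3 = 11110011, payload 011 (3 bits).
Byte 2: 0xBE = 10111110 (10xxxxxx ✓), payload 111110.
Byte 3: 0x95 = 10010101 (10xxxxxx ✓), payload 010101.
Byte 4: 0x96 = 10010110 (10xxxxxx ✓), payload 010110.
Concatenate: 011111110010101010110 = 0xFE556 (21 bits → U+FE556).

U+FE556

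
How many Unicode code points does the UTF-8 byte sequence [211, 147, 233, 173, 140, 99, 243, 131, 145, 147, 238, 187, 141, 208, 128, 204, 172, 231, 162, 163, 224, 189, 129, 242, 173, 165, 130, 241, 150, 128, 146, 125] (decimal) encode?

12

Byte at offset 0: 0xD3 = 11010011 → 2-byte char (#1). Advance 2.
Byte at offset 2: 0xE9 = 11101001 → 3-byte char (#2). Advance 3.
Byte at offset 5: 0x63 = 01100011 → 1-byte char (#3). Advance 1.
Byte at offset 6: 0xF3 = 11110011 → 4-byte char (#4). Advance 4.
Byte at offset 10: 0xEE = 11101110 → 3-byte char (#5). Advance 3.
Byte at offset 13: 0xD0 = 11010000 → 2-byte char (#6). Advance 2.
Byte at offset 15: 0xCC = 11001100 → 2-byte char (#7). Advance 2.
Byte at offset 17: 0xE7 = 11100111 → 3-byte char (#8). Advance 3.
Byte at offset 20: 0xE0 = 11100000 → 3-byte char (#9). Advance 3.
Byte at offset 23: 0xF2 = 11110010 → 4-byte char (#10). Advance 4.
Byte at offset 27: 0xF1 = 11110001 → 4-byte char (#11). Advance 4.
Byte at offset 31: 0x7D = 01111101 → 1-byte char (#12). Advance 1.
Reached end at offset 32 after 12 code points.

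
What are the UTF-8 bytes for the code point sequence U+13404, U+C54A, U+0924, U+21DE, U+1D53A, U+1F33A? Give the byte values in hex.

F0 93 90 84 EC 95 8A E0 A4 A4 E2 87 9E F0 9D 94 BA F0 9F 8C BA

U+13404: 4-byte form → F0 93 90 84.
U+C54A: 3-byte form → EC 95 8A.
U+0924: 3-byte form → E0 A4 A4.
U+21DE: 3-byte form → E2 87 9E.
U+1D53A: 4-byte form → F0 9D 94 BA.
U+1F33A: 4-byte form → F0 9F 8C BA.
Concatenated (21 bytes): F0 93 90 84 EC 95 8A E0 A4 A4 E2 87 9E F0 9D 94 BA F0 9F 8C BA.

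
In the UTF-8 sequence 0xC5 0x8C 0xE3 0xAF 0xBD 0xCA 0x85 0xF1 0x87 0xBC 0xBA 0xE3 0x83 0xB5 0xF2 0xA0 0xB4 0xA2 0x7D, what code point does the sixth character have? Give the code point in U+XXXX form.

U+A0D22

Offset 0: leading byte 0xC5 = 11000101 → 2-byte char #1 = C5 8C.
Offset 2: leading byte 0xE3 = 11100011 → 3-byte char #2 = E3 AF BD.
Offset 5: leading byte 0xCA = 11001010 → 2-byte char #3 = CA 85.
Offset 7: leading byte 0xF1 = 11110001 → 4-byte char #4 = F1 87 BC BA.
Offset 11: leading byte 0xE3 = 11100011 → 3-byte char #5 = E3 83 B5.
Offset 14: leading byte 0xF2 = 11110010 → 4-byte char #6 = F2 A0 B4 A2.
Leading byte 0xF2 = 11110010 matches 11110xxx → 4-byte sequence.
Byte 1: 0xF2 = 11110010, payload 010 (3 bits).
Byte 2: 0xA0 = 10100000 (10xxxxxx ✓), payload 100000.
Byte 3: 0xB4 = 10110100 (10xxxxxx ✓), payload 110100.
Byte 4: 0xA2 = 10100010 (10xxxxxx ✓), payload 100010.
Concatenate: 010100000110100100010 = 0xA0D22 (21 bits → U+A0D22).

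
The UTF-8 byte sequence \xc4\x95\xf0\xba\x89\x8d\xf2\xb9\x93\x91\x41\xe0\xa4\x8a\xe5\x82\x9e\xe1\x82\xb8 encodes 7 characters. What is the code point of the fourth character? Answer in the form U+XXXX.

U+0041

Offset 0: leading byte 0xC4 = 11000100 → 2-byte char #1 = C4 95.
Offset 2: leading byte 0xF0 = 11110000 → 4-byte char #2 = F0 BA 89 8D.
Offset 6: leading byte 0xF2 = 11110010 → 4-byte char #3 = F2 B9 93 91.
Offset 10: leading byte 0x41 = 01000001 → 1-byte char #4 = 41.
Leading byte 0x41 = 01000001 matches 0xxxxxxx → 1-byte sequence.
Byte 1: 0x41 = 01000001, payload 1000001 (7 bits).
Concatenate: 1000001 = 0x41 (7 bits → U+0041).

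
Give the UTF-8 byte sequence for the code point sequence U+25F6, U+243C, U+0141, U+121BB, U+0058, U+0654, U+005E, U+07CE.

U+25F6: 3-byte form → E2 97 B6.
U+243C: 3-byte form → E2 90 BC.
U+0141: 2-byte form → C5 81.
U+121BB: 4-byte form → F0 92 86 BB.
U+0058: 1-byte form → 58.
U+0654: 2-byte form → D9 94.
U+005E: 1-byte form → 5E.
U+07CE: 2-byte form → DF 8E.
Concatenated (18 bytes): E2 97 B6 E2 90 BC C5 81 F0 92 86 BB 58 D9 94 5E DF 8E.

E2 97 B6 E2 90 BC C5 81 F0 92 86 BB 58 D9 94 5E DF 8E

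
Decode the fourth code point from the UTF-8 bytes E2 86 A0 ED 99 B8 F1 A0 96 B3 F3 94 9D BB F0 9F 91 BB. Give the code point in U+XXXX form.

Offset 0: leading byte 0xE2 = 11100010 → 3-byte char #1 = E2 86 A0.
Offset 3: leading byte 0xED = 11101101 → 3-byte char #2 = ED 99 B8.
Offset 6: leading byte 0xF1 = 11110001 → 4-byte char #3 = F1 A0 96 B3.
Offset 10: leading byte 0xF3 = 11110011 → 4-byte char #4 = F3 94 9D BB.
Leading byte 0xF3 = 11110011 matches 11110xxx → 4-byte sequence.
Byte 1: 0xF3 = 11110011, payload 011 (3 bits).
Byte 2: 0x94 = 10010100 (10xxxxxx ✓), payload 010100.
Byte 3: 0x9D = 10011101 (10xxxxxx ✓), payload 011101.
Byte 4: 0xBB = 10111011 (10xxxxxx ✓), payload 111011.
Concatenate: 011010100011101111011 = 0xD477B (21 bits → U+D477B).

U+D477B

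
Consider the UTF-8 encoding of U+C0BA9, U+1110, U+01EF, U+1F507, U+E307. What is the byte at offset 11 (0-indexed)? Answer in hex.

U+C0BA9 → 4-byte form F3 80 AE A9 at offsets 0–3.
U+1110 → 3-byte form E1 84 90 at offsets 4–6.
U+01EF → 2-byte form C7 AF at offsets 7–8.
U+1F507 → 4-byte form F0 9F 94 87 at offsets 9–12.
Offset 11 falls in char 4's range; it's byte 3 of F0 9F 94 87 = 0x94.

0x94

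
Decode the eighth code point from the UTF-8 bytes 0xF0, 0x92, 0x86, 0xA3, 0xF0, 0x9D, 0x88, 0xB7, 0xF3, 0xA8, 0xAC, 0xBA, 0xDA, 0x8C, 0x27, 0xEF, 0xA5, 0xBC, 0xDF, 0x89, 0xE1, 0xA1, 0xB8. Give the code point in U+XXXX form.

U+1878

Offset 0: leading byte 0xF0 = 11110000 → 4-byte char #1 = F0 92 86 A3.
Offset 4: leading byte 0xF0 = 11110000 → 4-byte char #2 = F0 9D 88 B7.
Offset 8: leading byte 0xF3 = 11110011 → 4-byte char #3 = F3 A8 AC BA.
Offset 12: leading byte 0xDA = 11011010 → 2-byte char #4 = DA 8C.
Offset 14: leading byte 0x27 = 00100111 → 1-byte char #5 = 27.
Offset 15: leading byte 0xEF = 11101111 → 3-byte char #6 = EF A5 BC.
Offset 18: leading byte 0xDF = 11011111 → 2-byte char #7 = DF 89.
Offset 20: leading byte 0xE1 = 11100001 → 3-byte char #8 = E1 A1 B8.
Leading byte 0xE1 = 11100001 matches 1110xxxx → 3-byte sequence.
Byte 1: 0xE1 = 11100001, payload 0001 (4 bits).
Byte 2: 0xA1 = 10100001 (10xxxxxx ✓), payload 100001.
Byte 3: 0xB8 = 10111000 (10xxxxxx ✓), payload 111000.
Concatenate: 0001100001111000 = 0x1878 (16 bits → U+1878).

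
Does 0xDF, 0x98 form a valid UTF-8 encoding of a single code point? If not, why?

Leading byte 0xDF = 11011111 → 2-byte form.
Continuation bytes 0x98=10011000 all match 10xxxxxx.
Decoded value 0x7D8 is ≥ 0x80 (shortest form) and not a surrogate.

valid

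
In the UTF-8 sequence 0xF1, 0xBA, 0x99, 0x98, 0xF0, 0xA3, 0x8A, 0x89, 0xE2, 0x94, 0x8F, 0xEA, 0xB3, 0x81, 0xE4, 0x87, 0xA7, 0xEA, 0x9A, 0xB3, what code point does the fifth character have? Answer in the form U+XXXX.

U+41E7

Offset 0: leading byte 0xF1 = 11110001 → 4-byte char #1 = F1 BA 99 98.
Offset 4: leading byte 0xF0 = 11110000 → 4-byte char #2 = F0 A3 8A 89.
Offset 8: leading byte 0xE2 = 11100010 → 3-byte char #3 = E2 94 8F.
Offset 11: leading byte 0xEA = 11101010 → 3-byte char #4 = EA B3 81.
Offset 14: leading byte 0xE4 = 11100100 → 3-byte char #5 = E4 87 A7.
Leading byte 0xE4 = 11100100 matches 1110xxxx → 3-byte sequence.
Byte 1: 0xE4 = 11100100, payload 0100 (4 bits).
Byte 2: 0x87 = 10000111 (10xxxxxx ✓), payload 000111.
Byte 3: 0xA7 = 10100111 (10xxxxxx ✓), payload 100111.
Concatenate: 0100000111100111 = 0x41E7 (16 bits → U+41E7).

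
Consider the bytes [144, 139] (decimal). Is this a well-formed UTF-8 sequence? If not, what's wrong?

Byte 0x90 = 10010000 has the form 10xxxxxx — a continuation byte — but there is no preceding leading byte.

invalid (continuation byte with no leading byte)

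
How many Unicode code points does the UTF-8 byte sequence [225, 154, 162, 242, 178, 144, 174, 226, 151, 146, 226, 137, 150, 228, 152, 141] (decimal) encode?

Byte at offset 0: 0xE1 = 11100001 → 3-byte char (#1). Advance 3.
Byte at offset 3: 0xF2 = 11110010 → 4-byte char (#2). Advance 4.
Byte at offset 7: 0xE2 = 11100010 → 3-byte char (#3). Advance 3.
Byte at offset 10: 0xE2 = 11100010 → 3-byte char (#4). Advance 3.
Byte at offset 13: 0xE4 = 11100100 → 3-byte char (#5). Advance 3.
Reached end at offset 16 after 5 code points.

5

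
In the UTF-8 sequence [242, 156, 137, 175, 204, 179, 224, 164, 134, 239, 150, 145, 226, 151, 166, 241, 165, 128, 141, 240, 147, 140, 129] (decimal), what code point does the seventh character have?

Offset 0: leading byte 0xF2 = 11110010 → 4-byte char #1 = F2 9C 89 AF.
Offset 4: leading byte 0xCC = 11001100 → 2-byte char #2 = CC B3.
Offset 6: leading byte 0xE0 = 11100000 → 3-byte char #3 = E0 A4 86.
Offset 9: leading byte 0xEF = 11101111 → 3-byte char #4 = EF 96 91.
Offset 12: leading byte 0xE2 = 11100010 → 3-byte char #5 = E2 97 A6.
Offset 15: leading byte 0xF1 = 11110001 → 4-byte char #6 = F1 A5 80 8D.
Offset 19: leading byte 0xF0 = 11110000 → 4-byte char #7 = F0 93 8C 81.
Leading byte 0xF0 = 11110000 matches 11110xxx → 4-byte sequence.
Byte 1: 0xF0 = 11110000, payload 000 (3 bits).
Byte 2: 0x93 = 10010011 (10xxxxxx ✓), payload 010011.
Byte 3: 0x8C = 10001100 (10xxxxxx ✓), payload 001100.
Byte 4: 0x81 = 10000001 (10xxxxxx ✓), payload 000001.
Concatenate: 000010011001100000001 = 0x13301 (21 bits → U+13301).

U+13301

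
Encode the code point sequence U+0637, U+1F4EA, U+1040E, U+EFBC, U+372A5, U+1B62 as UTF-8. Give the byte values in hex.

U+0637: 2-byte form → D8 B7.
U+1F4EA: 4-byte form → F0 9F 93 AA.
U+1040E: 4-byte form → F0 90 90 8E.
U+EFBC: 3-byte form → EE BE BC.
U+372A5: 4-byte form → F0 B7 8A A5.
U+1B62: 3-byte form → E1 AD A2.
Concatenated (20 bytes): D8 B7 F0 9F 93 AA F0 90 90 8E EE BE BC F0 B7 8A A5 E1 AD A2.

D8 B7 F0 9F 93 AA F0 90 90 8E EE BE BC F0 B7 8A A5 E1 AD A2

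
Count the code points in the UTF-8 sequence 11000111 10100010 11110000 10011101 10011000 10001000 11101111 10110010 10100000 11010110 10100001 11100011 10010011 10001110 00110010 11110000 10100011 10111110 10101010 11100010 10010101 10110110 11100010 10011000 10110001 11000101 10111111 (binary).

10

Byte at offset 0: 0xC7 = 11000111 → 2-byte char (#1). Advance 2.
Byte at offset 2: 0xF0 = 11110000 → 4-byte char (#2). Advance 4.
Byte at offset 6: 0xEF = 11101111 → 3-byte char (#3). Advance 3.
Byte at offset 9: 0xD6 = 11010110 → 2-byte char (#4). Advance 2.
Byte at offset 11: 0xE3 = 11100011 → 3-byte char (#5). Advance 3.
Byte at offset 14: 0x32 = 00110010 → 1-byte char (#6). Advance 1.
Byte at offset 15: 0xF0 = 11110000 → 4-byte char (#7). Advance 4.
Byte at offset 19: 0xE2 = 11100010 → 3-byte char (#8). Advance 3.
Byte at offset 22: 0xE2 = 11100010 → 3-byte char (#9). Advance 3.
Byte at offset 25: 0xC5 = 11000101 → 2-byte char (#10). Advance 2.
Reached end at offset 27 after 10 code points.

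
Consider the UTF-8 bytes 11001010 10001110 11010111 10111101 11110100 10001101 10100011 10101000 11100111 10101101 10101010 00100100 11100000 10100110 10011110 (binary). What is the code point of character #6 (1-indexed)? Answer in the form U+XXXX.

Offset 0: leading byte 0xCA = 11001010 → 2-byte char #1 = CA 8E.
Offset 2: leading byte 0xD7 = 11010111 → 2-byte char #2 = D7 BD.
Offset 4: leading byte 0xF4 = 11110100 → 4-byte char #3 = F4 8D A3 A8.
Offset 8: leading byte 0xE7 = 11100111 → 3-byte char #4 = E7 AD AA.
Offset 11: leading byte 0x24 = 00100100 → 1-byte char #5 = 24.
Offset 12: leading byte 0xE0 = 11100000 → 3-byte char #6 = E0 A6 9E.
Leading byte 0xE0 = 11100000 matches 1110xxxx → 3-byte sequence.
Byte 1: 0xE0 = 11100000, payload 0000 (4 bits).
Byte 2: 0xA6 = 10100110 (10xxxxxx ✓), payload 100110.
Byte 3: 0x9E = 10011110 (10xxxxxx ✓), payload 011110.
Concatenate: 0000100110011110 = 0x99E (16 bits → U+099E).

U+099E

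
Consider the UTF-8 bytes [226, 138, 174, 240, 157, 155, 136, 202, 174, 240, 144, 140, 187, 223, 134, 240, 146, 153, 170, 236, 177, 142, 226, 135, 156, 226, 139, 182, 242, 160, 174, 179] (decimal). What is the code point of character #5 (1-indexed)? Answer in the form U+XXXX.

Offset 0: leading byte 0xE2 = 11100010 → 3-byte char #1 = E2 8A AE.
Offset 3: leading byte 0xF0 = 11110000 → 4-byte char #2 = F0 9D 9B 88.
Offset 7: leading byte 0xCA = 11001010 → 2-byte char #3 = CA AE.
Offset 9: leading byte 0xF0 = 11110000 → 4-byte char #4 = F0 90 8C BB.
Offset 13: leading byte 0xDF = 11011111 → 2-byte char #5 = DF 86.
Leading byte 0xDF = 11011111 matches 110xxxxx → 2-byte sequence.
Byte 1: 0xDF = 11011111, payload 11111 (5 bits).
Byte 2: 0x86 = 10000110 (10xxxxxx ✓), payload 000110.
Concatenate: 11111000110 = 0x7C6 (11 bits → U+07C6).

U+07C6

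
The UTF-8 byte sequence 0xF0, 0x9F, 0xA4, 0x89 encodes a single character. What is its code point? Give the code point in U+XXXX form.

U+1F909

Leading byte 0xF0 = 11110000 matches 11110xxx → 4-byte sequence.
Byte 1: 0xF0 = 11110000, payload 000 (3 bits).
Byte 2: 0x9F = 10011111 (10xxxxxx ✓), payload 011111.
Byte 3: 0xA4 = 10100100 (10xxxxxx ✓), payload 100100.
Byte 4: 0x89 = 10001001 (10xxxxxx ✓), payload 001001.
Concatenate: 000011111100100001001 = 0x1F909 (21 bits → U+1F909).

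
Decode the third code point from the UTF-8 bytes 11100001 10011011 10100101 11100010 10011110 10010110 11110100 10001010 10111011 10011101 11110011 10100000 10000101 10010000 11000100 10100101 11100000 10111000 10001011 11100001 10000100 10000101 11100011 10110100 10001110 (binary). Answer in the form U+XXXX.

U+10AEDD

Offset 0: leading byte 0xE1 = 11100001 → 3-byte char #1 = E1 9B A5.
Offset 3: leading byte 0xE2 = 11100010 → 3-byte char #2 = E2 9E 96.
Offset 6: leading byte 0xF4 = 11110100 → 4-byte char #3 = F4 8A BB 9D.
Leading byte 0xF4 = 11110100 matches 11110xxx → 4-byte sequence.
Byte 1: 0xF4 = 11110100, payload 100 (3 bits).
Byte 2: 0x8A = 10001010 (10xxxxxx ✓), payload 001010.
Byte 3: 0xBB = 10111011 (10xxxxxx ✓), payload 111011.
Byte 4: 0x9D = 10011101 (10xxxxxx ✓), payload 011101.
Concatenate: 100001010111011011101 = 0x10AEDD (21 bits → U+10AEDD).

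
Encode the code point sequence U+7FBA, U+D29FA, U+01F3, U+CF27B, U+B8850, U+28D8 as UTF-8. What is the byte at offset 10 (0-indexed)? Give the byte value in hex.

0x8F

U+7FBA → 3-byte form E7 BE BA at offsets 0–2.
U+D29FA → 4-byte form F3 92 A7 BA at offsets 3–6.
U+01F3 → 2-byte form C7 B3 at offsets 7–8.
U+CF27B → 4-byte form F3 8F 89 BB at offsets 9–12.
Offset 10 falls in char 4's range; it's byte 2 of F3 8F 89 BB = 0x8F.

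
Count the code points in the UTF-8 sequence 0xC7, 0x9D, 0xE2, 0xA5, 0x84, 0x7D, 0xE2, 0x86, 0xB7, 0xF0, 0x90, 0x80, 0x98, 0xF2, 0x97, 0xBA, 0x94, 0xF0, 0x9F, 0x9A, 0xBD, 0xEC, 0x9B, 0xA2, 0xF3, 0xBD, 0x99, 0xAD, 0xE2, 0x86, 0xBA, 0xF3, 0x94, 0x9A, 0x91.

11

Byte at offset 0: 0xC7 = 11000111 → 2-byte char (#1). Advance 2.
Byte at offset 2: 0xE2 = 11100010 → 3-byte char (#2). Advance 3.
Byte at offset 5: 0x7D = 01111101 → 1-byte char (#3). Advance 1.
Byte at offset 6: 0xE2 = 11100010 → 3-byte char (#4). Advance 3.
Byte at offset 9: 0xF0 = 11110000 → 4-byte char (#5). Advance 4.
Byte at offset 13: 0xF2 = 11110010 → 4-byte char (#6). Advance 4.
Byte at offset 17: 0xF0 = 11110000 → 4-byte char (#7). Advance 4.
Byte at offset 21: 0xEC = 11101100 → 3-byte char (#8). Advance 3.
Byte at offset 24: 0xF3 = 11110011 → 4-byte char (#9). Advance 4.
Byte at offset 28: 0xE2 = 11100010 → 3-byte char (#10). Advance 3.
Byte at offset 31: 0xF3 = 11110011 → 4-byte char (#11). Advance 4.
Reached end at offset 35 after 11 code points.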